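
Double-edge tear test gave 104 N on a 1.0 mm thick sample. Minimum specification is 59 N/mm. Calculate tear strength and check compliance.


Tear strength = 104.0 N/mm
Compliant: Yes


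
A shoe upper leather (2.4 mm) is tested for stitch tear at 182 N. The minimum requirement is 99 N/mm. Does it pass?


STS = 182 / 2.4 = 75.8 N/mm
Minimum required: 99 N/mm
Passes: No


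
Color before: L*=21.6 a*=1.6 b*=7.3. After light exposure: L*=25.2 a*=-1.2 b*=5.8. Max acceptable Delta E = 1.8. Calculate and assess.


dL = 3.6, da = -2.8, db = -1.5
dE = sqrt((3.6)^2 + (-2.8)^2 + (-1.5)^2) = 4.80
Max = 1.8
Passes: No


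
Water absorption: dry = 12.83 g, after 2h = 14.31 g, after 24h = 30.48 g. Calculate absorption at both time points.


WA (2h) = (14.31 - 12.83) / 12.83 x 100 = 11.5%
WA (24h) = (30.48 - 12.83) / 12.83 x 100 = 137.6%


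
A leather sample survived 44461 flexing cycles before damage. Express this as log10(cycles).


4.65

log10(44461) = 4.65


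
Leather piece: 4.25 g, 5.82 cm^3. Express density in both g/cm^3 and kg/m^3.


0.730 g/cm^3
730 kg/m^3

Density = 4.25 / 5.82 = 0.730 g/cm^3
Convert: 0.730 x 1000 = 730 kg/m^3


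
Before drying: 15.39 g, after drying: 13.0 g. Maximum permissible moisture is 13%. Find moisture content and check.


MC = (15.39 - 13.0) / 15.39 x 100 = 15.5%
Maximum: 13%
Acceptable: No


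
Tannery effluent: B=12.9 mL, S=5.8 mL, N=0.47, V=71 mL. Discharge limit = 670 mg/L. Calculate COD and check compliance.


COD = (12.9 - 5.8) x 0.47 x 8000 / 71 = 376.0 mg/L
Limit: 670 mg/L
Compliant: Yes


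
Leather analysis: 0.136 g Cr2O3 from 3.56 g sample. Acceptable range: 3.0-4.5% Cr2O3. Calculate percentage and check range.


Cr2O3% = 0.136 / 3.56 x 100 = 3.82%
Acceptable range: 3.0 to 4.5%
Within range: Yes


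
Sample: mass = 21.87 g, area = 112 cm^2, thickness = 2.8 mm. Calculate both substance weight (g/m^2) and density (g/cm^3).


Substance weight = 1952.7 g/m^2
Density = 0.697 g/cm^3

SW = 21.87 / 112 x 10000 = 1952.7 g/m^2
Volume = 112 x 2.8 / 10 = 31.36 cm^3
Density = 21.87 / 31.36 = 0.697 g/cm^3


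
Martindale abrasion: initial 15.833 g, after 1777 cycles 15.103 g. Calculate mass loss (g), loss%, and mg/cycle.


Mass loss = 0.730 g
Loss = 4.61%
Rate = 0.411 mg/cycle


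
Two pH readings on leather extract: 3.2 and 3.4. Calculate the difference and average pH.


Difference = 0.2
Average pH = 3.30


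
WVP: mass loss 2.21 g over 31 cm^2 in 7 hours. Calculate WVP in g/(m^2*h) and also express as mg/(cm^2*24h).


WVP = 101.84 g/(m^2*h)
Daily rate = 244.42 mg/(cm^2*24h)

WVP = 2.21 / (31 x 7) x 10000 = 101.84 g/(m^2*h)
Mass loss in mg = 2.21 x 1000 = 2210 mg
Per cm^2 per 24h in mg: 2210 x 24 / (31 x 7) = 53040 / 217 = 244.42 mg/(cm^2*24h)


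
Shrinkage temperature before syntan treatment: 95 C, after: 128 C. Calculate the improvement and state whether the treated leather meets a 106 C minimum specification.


Improvement = 33 C
Meets 106 C spec: Yes

Improvement = 128 - 95 = 33 C
Spec check: 128 C >= 106 C? Yes


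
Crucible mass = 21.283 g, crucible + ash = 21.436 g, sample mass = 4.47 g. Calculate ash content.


Ash mass = 21.436 - 21.283 = 0.153 g
Ash% = 0.153 / 4.47 x 100 = 3.42%


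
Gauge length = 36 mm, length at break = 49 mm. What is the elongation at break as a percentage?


36.1%

Extension = 49 - 36 = 13 mm
Elongation = 13 / 36 x 100 = 36.1%


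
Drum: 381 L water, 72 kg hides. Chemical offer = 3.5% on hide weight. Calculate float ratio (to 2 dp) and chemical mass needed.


Float ratio = 381 / 72 = 5.29
Chemical = 72 x 3.5 / 100 = 2.52 kg


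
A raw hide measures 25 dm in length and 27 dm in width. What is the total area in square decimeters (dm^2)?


675 dm^2


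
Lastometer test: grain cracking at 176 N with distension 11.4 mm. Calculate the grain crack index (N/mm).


Grain crack index = force / distension
Index = 176 / 11.4 = 15.4 N/mm


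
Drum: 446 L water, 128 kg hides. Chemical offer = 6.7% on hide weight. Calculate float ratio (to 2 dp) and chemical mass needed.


Float ratio = 446 / 128 = 3.48
Chemical = 128 x 6.7 / 100 = 8.576 kg


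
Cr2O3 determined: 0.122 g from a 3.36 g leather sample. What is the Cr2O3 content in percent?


3.63%


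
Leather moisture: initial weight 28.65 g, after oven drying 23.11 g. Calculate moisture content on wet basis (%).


Moisture = 28.65 - 23.11 = 5.54 g
MC = 5.54 / 28.65 x 100 = 19.3%


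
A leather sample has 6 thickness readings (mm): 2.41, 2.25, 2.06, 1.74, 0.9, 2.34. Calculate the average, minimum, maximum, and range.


Average = 1.95 mm
Min = 0.9 mm
Max = 2.41 mm
Range = 1.51 mm

Sum = 11.70
Average = 11.70 / 6 = 1.95 mm
Minimum = 0.9 mm
Maximum = 2.41 mm
Range = 2.41 - 0.9 = 1.51 mm


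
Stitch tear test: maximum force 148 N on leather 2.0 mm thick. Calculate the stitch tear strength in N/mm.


74.0 N/mm

Stitch tear strength = force / thickness
STS = 148 / 2.0 = 74.0 N/mm


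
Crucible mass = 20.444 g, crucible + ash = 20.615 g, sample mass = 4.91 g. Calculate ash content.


Ash mass = 0.171 g
Ash content = 3.48%

Ash mass = 20.615 - 20.444 = 0.171 g
Ash% = 0.171 / 4.91 x 100 = 3.48%


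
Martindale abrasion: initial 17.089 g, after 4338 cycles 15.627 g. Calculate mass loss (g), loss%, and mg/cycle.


Mass loss = 1.462 g
Loss = 8.56%
Rate = 0.337 mg/cycle

Loss = 17.089 - 15.627 = 1.462 g
Loss% = 1.462 / 17.089 x 100 = 8.56%
Rate = 1.462 / 4338 x 1000 = 0.337 mg/cycle


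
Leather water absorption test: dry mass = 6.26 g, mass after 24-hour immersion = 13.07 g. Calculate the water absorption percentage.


108.8%

Water absorbed = 13.07 - 6.26 = 6.81 g
WA% = 6.81 / 6.26 x 100 = 108.8%


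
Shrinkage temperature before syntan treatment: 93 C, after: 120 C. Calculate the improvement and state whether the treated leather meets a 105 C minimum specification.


Improvement = 120 - 93 = 27 C
Spec check: 120 C >= 105 C? Yes


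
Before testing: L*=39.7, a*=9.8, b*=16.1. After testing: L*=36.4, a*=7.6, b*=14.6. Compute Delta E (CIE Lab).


dL = 36.4 - 39.7 = -3.3
da = 7.6 - 9.8 = -2.2
db = 14.6 - 16.1 = -1.5
dE = sqrt((-3.3)^2 + (-2.2)^2 + (-1.5)^2) = 4.24


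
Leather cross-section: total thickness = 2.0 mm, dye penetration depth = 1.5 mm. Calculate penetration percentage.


Penetration% = 1.5 / 2.0 x 100
Penetration = 75.0%


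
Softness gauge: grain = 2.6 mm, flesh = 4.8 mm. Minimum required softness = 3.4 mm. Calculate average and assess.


Average = (2.6 + 4.8) / 2 = 3.70 mm
Minimum = 3.4 mm
Meets requirement: Yes


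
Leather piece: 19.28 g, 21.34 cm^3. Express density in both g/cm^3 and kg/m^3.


0.903 g/cm^3
903 kg/m^3

Density = 19.28 / 21.34 = 0.903 g/cm^3
Convert: 0.903 x 1000 = 903 kg/m^3


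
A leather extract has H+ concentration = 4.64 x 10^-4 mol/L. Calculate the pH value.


pH = 3.33


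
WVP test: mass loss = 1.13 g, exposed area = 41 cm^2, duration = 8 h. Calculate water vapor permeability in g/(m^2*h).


34.45 g/(m^2*h)

WVP = mass_loss / (area x time) x 10000
WVP = 1.13 / (41 x 8) x 10000
WVP = 1.13 / 328 x 10000 = 34.45 g/(m^2*h)


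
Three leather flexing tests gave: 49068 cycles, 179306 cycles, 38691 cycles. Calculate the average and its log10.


Average = 89022 cycles
log10 = 4.95


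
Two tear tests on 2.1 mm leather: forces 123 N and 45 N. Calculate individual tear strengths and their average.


Tear 1 = 123 / 2.1 = 58.6 N/mm
Tear 2 = 45 / 2.1 = 21.4 N/mm
Average = (58.6 + 21.4) / 2 = 40.0 N/mm


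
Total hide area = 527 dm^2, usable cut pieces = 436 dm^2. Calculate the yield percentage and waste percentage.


Yield = 82.7%
Waste = 17.3%

Yield = 436 / 527 x 100 = 82.7%
Waste = 527 - 436 = 91 dm^2
Waste% = 100 - 82.7 = 17.3%


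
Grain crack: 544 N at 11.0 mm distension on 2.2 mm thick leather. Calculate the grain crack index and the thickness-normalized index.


Crack index = 49.5 N/mm
Normalized index = 22.5 N/mm per mm

Crack index = 544 / 11.0 = 49.5 N/mm
Normalized = 49.5 / 2.2 = 22.5 N/mm per mm


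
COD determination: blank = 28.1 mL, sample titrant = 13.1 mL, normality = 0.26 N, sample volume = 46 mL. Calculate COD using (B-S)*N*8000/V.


COD = (28.1 - 13.1) x 0.26 x 8000 / 46
COD = 15.0 x 0.26 x 8000 / 46
COD = 678.3 mg/L


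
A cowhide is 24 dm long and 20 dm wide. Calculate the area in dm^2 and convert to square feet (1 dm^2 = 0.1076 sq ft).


Area = 24 x 20 = 480 dm^2
Conversion: 480 x 0.1076 = 51.65 sq ft


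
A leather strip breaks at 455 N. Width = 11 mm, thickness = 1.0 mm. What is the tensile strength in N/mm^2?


Cross-sectional area = 11 x 1.0 = 11.0 mm^2
Tensile strength = 455 / 11.0 = 41.36 N/mm^2


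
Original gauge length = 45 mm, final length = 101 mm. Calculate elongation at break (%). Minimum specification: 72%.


Elongation = 124.4%
Meets spec: Yes

Extension = 101 - 45 = 56 mm
Elongation = 56 / 45 x 100 = 124.4%
Minimum required: 72%
Meets specification: Yes


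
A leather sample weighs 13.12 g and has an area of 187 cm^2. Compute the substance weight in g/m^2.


Substance weight = mass / area x 10000
SW = 13.12 / 187 x 10000
SW = 701.6 g/m^2


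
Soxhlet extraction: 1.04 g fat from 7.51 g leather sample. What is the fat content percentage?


Fat content = 1.04 / 7.51 x 100
Fat = 13.8%


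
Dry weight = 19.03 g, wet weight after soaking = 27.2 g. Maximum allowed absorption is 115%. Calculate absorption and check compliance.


Absorption = 42.9%
Compliant: Yes


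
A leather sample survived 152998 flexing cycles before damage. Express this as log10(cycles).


5.18

log10(152998) = 5.18


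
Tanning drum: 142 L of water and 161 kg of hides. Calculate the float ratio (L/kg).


Float ratio = water / hide weight
Ratio = 142 / 161 = 0.9


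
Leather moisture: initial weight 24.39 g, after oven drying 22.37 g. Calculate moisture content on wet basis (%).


Moisture = 24.39 - 22.37 = 2.02 g
MC = 2.02 / 24.39 x 100 = 8.3%


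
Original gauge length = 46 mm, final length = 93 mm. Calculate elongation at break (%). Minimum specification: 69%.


Elongation = 102.2%
Meets spec: Yes

Extension = 93 - 46 = 47 mm
Elongation = 47 / 46 x 100 = 102.2%
Minimum required: 69%
Meets specification: Yes


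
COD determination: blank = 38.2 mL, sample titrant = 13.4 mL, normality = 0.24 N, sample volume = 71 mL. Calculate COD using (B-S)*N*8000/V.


COD = (38.2 - 13.4) x 0.24 x 8000 / 71
COD = 24.8 x 0.24 x 8000 / 71
COD = 670.6 mg/L


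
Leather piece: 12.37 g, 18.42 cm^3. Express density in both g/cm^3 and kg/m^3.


Density = 12.37 / 18.42 = 0.672 g/cm^3
Convert: 0.672 x 1000 = 672 kg/m^3


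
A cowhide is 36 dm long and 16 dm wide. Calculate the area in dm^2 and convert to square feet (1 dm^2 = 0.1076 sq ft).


Area = 36 x 16 = 576 dm^2
Conversion: 576 x 0.1076 = 61.98 sq ft


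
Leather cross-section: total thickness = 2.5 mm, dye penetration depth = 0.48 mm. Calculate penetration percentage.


Penetration% = 0.48 / 2.5 x 100
Penetration = 19.2%


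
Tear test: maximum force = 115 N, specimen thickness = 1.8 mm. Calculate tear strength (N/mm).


Tear strength = force / thickness
Tear = 115 / 1.8 = 63.9 N/mm


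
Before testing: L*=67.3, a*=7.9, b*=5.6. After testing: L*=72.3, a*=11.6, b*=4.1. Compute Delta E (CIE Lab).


dL = 72.3 - 67.3 = 5.0
da = 11.6 - 7.9 = 3.7
db = 4.1 - 5.6 = -1.5
dE = sqrt((5.0)^2 + (3.7)^2 + (-1.5)^2) = 6.40


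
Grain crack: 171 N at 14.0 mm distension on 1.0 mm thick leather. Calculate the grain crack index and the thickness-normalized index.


Crack index = 171 / 14.0 = 12.2 N/mm
Normalized = 12.2 / 1.0 = 12.2 N/mm per mm


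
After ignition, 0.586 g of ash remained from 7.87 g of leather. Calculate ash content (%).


Ash% = 0.586 / 7.87 x 100
Ash% = 7.45%


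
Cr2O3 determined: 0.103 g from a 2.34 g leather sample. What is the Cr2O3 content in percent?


4.40%

Cr2O3% = 0.103 / 2.34 x 100
Cr2O3% = 4.40%


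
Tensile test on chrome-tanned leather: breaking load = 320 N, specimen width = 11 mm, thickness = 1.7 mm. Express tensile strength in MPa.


17.11 MPa

Cross-section = 11 x 1.7 = 18.7 mm^2
TS = 320 / 18.7 = 17.11 MPa
(1 N/mm^2 = 1 MPa)


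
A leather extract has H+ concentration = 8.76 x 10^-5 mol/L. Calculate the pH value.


pH = 4.06

pH = -log10[H+]
pH = -log10(8.76 x 10^-5) = 4.06


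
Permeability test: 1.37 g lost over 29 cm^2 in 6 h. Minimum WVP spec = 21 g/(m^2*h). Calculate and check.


WVP = 1.37 / (29 x 6) x 10000 = 78.74 g/(m^2*h)
Minimum: 21 g/(m^2*h)
Meets spec: Yes


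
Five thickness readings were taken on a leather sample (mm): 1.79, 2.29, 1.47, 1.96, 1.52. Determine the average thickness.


1.81 mm

Sum = 1.79 + 2.29 + 1.47 + 1.96 + 1.52 = 9.03
Average = 9.03 / 5 = 1.81 mm


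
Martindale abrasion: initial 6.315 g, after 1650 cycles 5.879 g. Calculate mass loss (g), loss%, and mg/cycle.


Mass loss = 0.436 g
Loss = 6.90%
Rate = 0.264 mg/cycle

Loss = 6.315 - 5.879 = 0.436 g
Loss% = 0.436 / 6.315 x 100 = 6.90%
Rate = 0.436 / 1650 x 1000 = 0.264 mg/cycle


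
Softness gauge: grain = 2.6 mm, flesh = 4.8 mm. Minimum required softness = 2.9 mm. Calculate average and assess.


Average = (2.6 + 4.8) / 2 = 3.70 mm
Minimum = 2.9 mm
Meets requirement: Yes


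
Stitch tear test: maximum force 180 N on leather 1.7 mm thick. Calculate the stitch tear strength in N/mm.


105.9 N/mm

Stitch tear strength = force / thickness
STS = 180 / 1.7 = 105.9 N/mm


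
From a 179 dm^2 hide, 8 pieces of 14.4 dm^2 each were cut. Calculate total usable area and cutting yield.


Total usable = 8 x 14.4 = 115.2 dm^2
Yield = 115.2 / 179 x 100 = 64.4%


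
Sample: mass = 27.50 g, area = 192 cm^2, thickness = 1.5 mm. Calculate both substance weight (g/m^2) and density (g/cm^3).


Substance weight = 1432.3 g/m^2
Density = 0.955 g/cm^3

SW = 27.50 / 192 x 10000 = 1432.3 g/m^2
Volume = 192 x 1.5 / 10 = 28.80 cm^3
Density = 27.50 / 28.80 = 0.955 g/cm^3


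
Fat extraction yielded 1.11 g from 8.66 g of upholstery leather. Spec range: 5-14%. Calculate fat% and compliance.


Fat content = 12.8%
Compliant: Yes

Fat% = 1.11 / 8.66 x 100 = 12.8%
Spec range: 5-14%
Compliant: Yes


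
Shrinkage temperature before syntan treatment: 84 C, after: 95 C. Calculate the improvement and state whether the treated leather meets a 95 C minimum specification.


Improvement = 11 C
Meets 95 C spec: Yes

Improvement = 95 - 84 = 11 C
Spec check: 95 C >= 95 C? Yes


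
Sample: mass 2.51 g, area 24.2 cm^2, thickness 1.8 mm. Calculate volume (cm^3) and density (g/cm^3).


Volume = 4.356 cm^3
Density = 0.576 g/cm^3

Thickness in cm = 1.8 / 10 = 0.18 cm
Volume = 24.2 x 0.18 = 4.356 cm^3
Density = 2.51 / 4.356 = 0.576 g/cm^3


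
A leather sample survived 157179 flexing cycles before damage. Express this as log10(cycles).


5.20

log10(157179) = 5.20


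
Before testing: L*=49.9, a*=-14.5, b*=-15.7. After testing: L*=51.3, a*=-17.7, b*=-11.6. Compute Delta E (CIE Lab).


dL = 51.3 - 49.9 = 1.4
da = -17.7 - (-14.5) = -3.2
db = -11.6 - (-15.7) = 4.1
dE = sqrt((1.4)^2 + (-3.2)^2 + (4.1)^2) = 5.39


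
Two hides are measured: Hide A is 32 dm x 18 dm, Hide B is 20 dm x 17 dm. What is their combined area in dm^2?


916 dm^2

Hide A area = 32 x 18 = 576 dm^2
Hide B area = 20 x 17 = 340 dm^2
Total = 576 + 340 = 916 dm^2


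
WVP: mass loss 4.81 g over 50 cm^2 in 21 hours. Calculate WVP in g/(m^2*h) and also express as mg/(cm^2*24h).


WVP = 45.81 g/(m^2*h)
Daily rate = 109.94 mg/(cm^2*24h)

WVP = 4.81 / (50 x 21) x 10000 = 45.81 g/(m^2*h)
Mass loss in mg = 4.81 x 1000 = 4810 mg
Per cm^2 per 24h in mg: 4810 x 24 / (50 x 21) = 115440 / 1050 = 109.94 mg/(cm^2*24h)


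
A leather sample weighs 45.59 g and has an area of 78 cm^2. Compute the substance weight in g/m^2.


5844.9 g/m^2

Substance weight = mass / area x 10000
SW = 45.59 / 78 x 10000
SW = 5844.9 g/m^2


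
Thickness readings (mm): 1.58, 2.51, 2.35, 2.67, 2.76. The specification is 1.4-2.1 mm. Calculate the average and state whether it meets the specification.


Sum = 11.87
Average = 11.87 / 5 = 2.37 mm
Specification range: 1.4 to 2.1 mm
Within spec: No


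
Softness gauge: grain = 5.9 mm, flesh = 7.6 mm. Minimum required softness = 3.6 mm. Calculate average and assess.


Average = (5.9 + 7.6) / 2 = 6.75 mm
Minimum = 3.6 mm
Meets requirement: Yes


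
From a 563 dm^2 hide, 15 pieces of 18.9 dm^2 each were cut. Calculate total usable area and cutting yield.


Total usable = 15 x 18.9 = 283.5 dm^2
Yield = 283.5 / 563 x 100 = 50.4%


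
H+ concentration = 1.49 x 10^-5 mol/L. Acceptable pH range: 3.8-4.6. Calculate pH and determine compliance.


pH = -log10(1.49 x 10^-5) = 4.83
Range: 3.8 to 4.6
Compliant: No


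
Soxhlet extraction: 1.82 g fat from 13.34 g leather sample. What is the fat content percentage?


Fat content = 1.82 / 13.34 x 100
Fat = 13.6%


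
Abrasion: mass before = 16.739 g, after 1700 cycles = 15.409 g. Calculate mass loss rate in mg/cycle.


Mass loss = 16.739 - 15.409 = 1.330 g
Rate = 1.330 / 1700 x 1000 = 0.782 mg/cycle


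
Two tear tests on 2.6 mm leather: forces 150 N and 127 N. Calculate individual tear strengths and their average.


Tear 1 = 57.7 N/mm
Tear 2 = 48.8 N/mm
Average = 53.3 N/mm


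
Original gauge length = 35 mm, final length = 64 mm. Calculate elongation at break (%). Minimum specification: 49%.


Elongation = 82.9%
Meets spec: Yes


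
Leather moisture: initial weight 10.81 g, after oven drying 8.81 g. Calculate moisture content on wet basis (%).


18.5%


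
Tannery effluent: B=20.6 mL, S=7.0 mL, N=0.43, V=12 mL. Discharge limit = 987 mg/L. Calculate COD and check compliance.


COD = 3898.7 mg/L
Compliant: No


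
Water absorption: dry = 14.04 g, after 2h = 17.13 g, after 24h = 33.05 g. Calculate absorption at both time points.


2h absorption = 22.0%
24h absorption = 135.4%

WA (2h) = (17.13 - 14.04) / 14.04 x 100 = 22.0%
WA (24h) = (33.05 - 14.04) / 14.04 x 100 = 135.4%


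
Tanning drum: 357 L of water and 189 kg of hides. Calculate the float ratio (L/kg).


1.9

Float ratio = water / hide weight
Ratio = 357 / 189 = 1.9


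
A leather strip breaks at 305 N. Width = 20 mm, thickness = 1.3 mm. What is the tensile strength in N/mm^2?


Cross-sectional area = 20 x 1.3 = 26.0 mm^2
Tensile strength = 305 / 26.0 = 11.73 N/mm^2


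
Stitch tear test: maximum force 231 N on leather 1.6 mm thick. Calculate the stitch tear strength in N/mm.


144.4 N/mm


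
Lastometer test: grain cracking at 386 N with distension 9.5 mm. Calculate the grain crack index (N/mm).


40.6 N/mm

Grain crack index = force / distension
Index = 386 / 9.5 = 40.6 N/mm


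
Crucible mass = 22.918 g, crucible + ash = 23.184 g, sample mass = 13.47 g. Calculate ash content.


Ash mass = 23.184 - 22.918 = 0.266 g
Ash% = 0.266 / 13.47 x 100 = 1.97%


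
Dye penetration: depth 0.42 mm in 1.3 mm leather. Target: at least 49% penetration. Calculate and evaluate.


Penetration = 32.3%
Meets target: No

Penetration = 0.42 / 1.3 x 100 = 32.3%
Target: 49%
Meets target: No


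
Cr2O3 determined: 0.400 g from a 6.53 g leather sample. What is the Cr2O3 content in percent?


Cr2O3% = 0.400 / 6.53 x 100
Cr2O3% = 6.13%


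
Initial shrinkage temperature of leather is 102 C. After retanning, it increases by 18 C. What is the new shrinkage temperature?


120 C


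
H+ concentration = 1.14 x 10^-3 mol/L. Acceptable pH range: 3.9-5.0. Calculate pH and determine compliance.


pH = 2.94
Compliant: No

pH = -log10(1.14 x 10^-3) = 2.94
Range: 3.9 to 5.0
Compliant: No


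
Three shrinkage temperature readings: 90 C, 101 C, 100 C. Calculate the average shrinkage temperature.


Average = (90 + 101 + 100) / 3
Average = 291 / 3 = 97.0 C


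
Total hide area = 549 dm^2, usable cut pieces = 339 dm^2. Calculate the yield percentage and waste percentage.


Yield = 339 / 549 x 100 = 61.7%
Waste = 549 - 339 = 210 dm^2
Waste% = 100 - 61.7 = 38.3%


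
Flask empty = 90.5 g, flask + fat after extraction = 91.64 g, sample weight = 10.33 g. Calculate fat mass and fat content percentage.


Fat mass = 91.64 - 90.5 = 1.14 g
Fat% = 1.14 / 10.33 x 100 = 11.0%


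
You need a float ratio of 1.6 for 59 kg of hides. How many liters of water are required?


94.4 L


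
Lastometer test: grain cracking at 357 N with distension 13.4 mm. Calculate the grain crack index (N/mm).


26.6 N/mm

Grain crack index = force / distension
Index = 357 / 13.4 = 26.6 N/mm


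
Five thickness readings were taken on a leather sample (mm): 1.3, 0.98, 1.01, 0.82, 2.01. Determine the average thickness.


1.22 mm

Sum = 1.3 + 0.98 + 1.01 + 0.82 + 2.01 = 6.12
Average = 6.12 / 5 = 1.22 mm


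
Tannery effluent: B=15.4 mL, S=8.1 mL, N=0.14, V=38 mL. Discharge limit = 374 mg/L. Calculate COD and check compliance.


COD = (15.4 - 8.1) x 0.14 x 8000 / 38 = 215.2 mg/L
Limit: 374 mg/L
Compliant: Yes


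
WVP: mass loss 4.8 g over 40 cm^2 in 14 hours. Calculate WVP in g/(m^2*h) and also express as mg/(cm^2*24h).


WVP = 85.71 g/(m^2*h)
Daily rate = 205.71 mg/(cm^2*24h)


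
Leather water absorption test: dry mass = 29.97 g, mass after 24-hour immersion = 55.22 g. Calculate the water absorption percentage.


84.3%


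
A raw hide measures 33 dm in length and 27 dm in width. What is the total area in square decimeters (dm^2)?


Area = length x width
Area = 33 x 27 = 891 dm^2


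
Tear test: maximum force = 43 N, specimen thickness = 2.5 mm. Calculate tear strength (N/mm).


17.2 N/mm


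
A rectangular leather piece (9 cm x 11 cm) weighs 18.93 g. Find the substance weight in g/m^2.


1912.1 g/m^2

Area = 9 x 11 = 99 cm^2
SW = 18.93 / 99 x 10000 = 1912.1 g/m^2


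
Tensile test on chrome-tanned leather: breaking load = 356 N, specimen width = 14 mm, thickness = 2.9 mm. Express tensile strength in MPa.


8.77 MPa


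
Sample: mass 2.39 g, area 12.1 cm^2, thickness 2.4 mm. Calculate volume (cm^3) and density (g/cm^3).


Thickness in cm = 2.4 / 10 = 0.24 cm
Volume = 12.1 x 0.24 = 2.904 cm^3
Density = 2.39 / 2.904 = 0.823 g/cm^3


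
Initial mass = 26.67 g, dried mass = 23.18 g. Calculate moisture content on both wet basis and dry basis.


Moisture lost = 26.67 - 23.18 = 3.49 g
Wet basis MC = 3.49 / 26.67 x 100 = 13.1%
Dry basis MC = 3.49 / 23.18 x 100 = 15.1%


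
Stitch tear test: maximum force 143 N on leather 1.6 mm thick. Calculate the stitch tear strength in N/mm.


89.4 N/mm

Stitch tear strength = force / thickness
STS = 143 / 1.6 = 89.4 N/mm


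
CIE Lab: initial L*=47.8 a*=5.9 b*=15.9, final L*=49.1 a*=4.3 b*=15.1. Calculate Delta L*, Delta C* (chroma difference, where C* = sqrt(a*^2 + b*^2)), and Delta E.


Delta L* = 1.3
Delta C* = -1.26
Delta E = 2.21

Delta L* = 49.1 - 47.8 = 1.3
C1* = sqrt((5.9)^2 + (15.9)^2) = 16.959
C2* = sqrt((4.3)^2 + (15.1)^2) = 15.700
Delta C* = 15.700 - 16.959 = -1.26
Delta E = sqrt((1.3)^2 + (-1.6)^2 + (-0.8)^2) = 2.21


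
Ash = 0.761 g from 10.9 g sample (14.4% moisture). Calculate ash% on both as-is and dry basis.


As-is ash% = 0.761 / 10.9 x 100 = 6.98%
Dry mass = 10.9 x (100 - 14.4) / 100 = 9.3304 g
Dry-basis ash% = 0.761 / 9.3304 x 100 = 8.16%


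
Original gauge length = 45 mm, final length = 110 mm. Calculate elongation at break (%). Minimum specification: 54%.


Elongation = 144.4%
Meets spec: Yes

Extension = 110 - 45 = 65 mm
Elongation = 65 / 45 x 100 = 144.4%
Minimum required: 54%
Meets specification: Yes


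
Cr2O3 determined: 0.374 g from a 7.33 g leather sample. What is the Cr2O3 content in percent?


Cr2O3% = 0.374 / 7.33 x 100
Cr2O3% = 5.10%


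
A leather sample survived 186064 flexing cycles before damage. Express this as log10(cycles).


log10(186064) = 5.27


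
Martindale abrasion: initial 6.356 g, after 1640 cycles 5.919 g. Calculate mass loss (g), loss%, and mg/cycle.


Loss = 6.356 - 5.919 = 0.437 g
Loss% = 0.437 / 6.356 x 100 = 6.88%
Rate = 0.437 / 1640 x 1000 = 0.266 mg/cycle


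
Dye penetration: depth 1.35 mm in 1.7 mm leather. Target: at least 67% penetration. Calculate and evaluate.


Penetration = 1.35 / 1.7 x 100 = 79.4%
Target: 67%
Meets target: Yes


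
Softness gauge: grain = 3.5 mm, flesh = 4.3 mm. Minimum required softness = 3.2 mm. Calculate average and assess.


Average softness = 3.90 mm
Meets requirement: Yes

Average = (3.5 + 4.3) / 2 = 3.90 mm
Minimum = 3.2 mm
Meets requirement: Yes


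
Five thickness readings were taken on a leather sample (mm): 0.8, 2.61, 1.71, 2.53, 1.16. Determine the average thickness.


1.76 mm

Sum = 0.8 + 2.61 + 1.71 + 2.53 + 1.16 = 8.81
Average = 8.81 / 5 = 1.76 mm


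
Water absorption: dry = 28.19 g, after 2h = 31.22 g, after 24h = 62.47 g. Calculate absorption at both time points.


WA (2h) = (31.22 - 28.19) / 28.19 x 100 = 10.7%
WA (24h) = (62.47 - 28.19) / 28.19 x 100 = 121.6%


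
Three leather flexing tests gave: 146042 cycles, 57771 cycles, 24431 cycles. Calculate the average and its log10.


Average = (146042 + 57771 + 24431) / 3 = 76081 cycles
log10(76081) = 4.88


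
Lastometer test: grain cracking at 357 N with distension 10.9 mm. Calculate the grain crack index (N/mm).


Grain crack index = force / distension
Index = 357 / 10.9 = 32.8 N/mm


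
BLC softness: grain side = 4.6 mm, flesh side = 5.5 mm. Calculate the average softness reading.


Average = (4.6 + 5.5) / 2
Average = 5.05 mm


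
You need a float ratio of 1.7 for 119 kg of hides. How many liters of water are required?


Water = hide weight x target ratio
Water = 119 x 1.7 = 202.3 L


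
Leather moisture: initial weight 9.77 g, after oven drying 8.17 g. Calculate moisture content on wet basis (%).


16.4%


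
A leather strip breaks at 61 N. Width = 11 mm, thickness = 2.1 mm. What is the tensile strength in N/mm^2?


Cross-sectional area = 11 x 2.1 = 23.1 mm^2
Tensile strength = 61 / 23.1 = 2.64 N/mm^2


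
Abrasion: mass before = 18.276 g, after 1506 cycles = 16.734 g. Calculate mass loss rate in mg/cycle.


1.024 mg/cycle


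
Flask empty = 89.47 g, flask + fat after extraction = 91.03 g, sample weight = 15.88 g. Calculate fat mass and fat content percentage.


Fat mass = 91.03 - 89.47 = 1.56 g
Fat% = 1.56 / 15.88 x 100 = 9.8%


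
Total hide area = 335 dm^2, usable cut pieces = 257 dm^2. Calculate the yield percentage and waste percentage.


Yield = 76.7%
Waste = 23.3%

Yield = 257 / 335 x 100 = 76.7%
Waste = 335 - 257 = 78 dm^2
Waste% = 100 - 76.7 = 23.3%


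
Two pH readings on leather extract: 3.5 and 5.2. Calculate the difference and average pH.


Difference = 1.7
Average pH = 4.35


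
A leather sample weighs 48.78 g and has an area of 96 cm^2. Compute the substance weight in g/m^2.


5081.3 g/m^2

Substance weight = mass / area x 10000
SW = 48.78 / 96 x 10000
SW = 5081.3 g/m^2


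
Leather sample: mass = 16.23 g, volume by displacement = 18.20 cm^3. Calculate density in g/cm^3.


Density = mass / volume
Density = 16.23 / 18.20 = 0.892 g/cm^3


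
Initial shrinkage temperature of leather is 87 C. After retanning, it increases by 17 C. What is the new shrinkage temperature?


104 C


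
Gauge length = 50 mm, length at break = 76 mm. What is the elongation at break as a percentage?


Extension = 76 - 50 = 26 mm
Elongation = 26 / 50 x 100 = 52.0%


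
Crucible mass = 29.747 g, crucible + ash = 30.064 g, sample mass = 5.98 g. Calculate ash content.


Ash mass = 30.064 - 29.747 = 0.317 g
Ash% = 0.317 / 5.98 x 100 = 5.30%


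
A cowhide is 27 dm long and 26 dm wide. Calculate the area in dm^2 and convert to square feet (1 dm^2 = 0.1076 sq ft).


Area = 27 x 26 = 702 dm^2
Conversion: 702 x 0.1076 = 75.54 sq ft


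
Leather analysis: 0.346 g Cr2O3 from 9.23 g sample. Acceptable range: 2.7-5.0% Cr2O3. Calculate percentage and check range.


Cr2O3% = 0.346 / 9.23 x 100 = 3.75%
Acceptable range: 2.7 to 5.0%
Within range: Yes


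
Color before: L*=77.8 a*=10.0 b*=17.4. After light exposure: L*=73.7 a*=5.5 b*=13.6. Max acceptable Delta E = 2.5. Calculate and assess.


Delta E = 7.18
Passes: No

dL = -4.1, da = -4.5, db = -3.8
dE = sqrt((-4.1)^2 + (-4.5)^2 + (-3.8)^2) = 7.18
Max = 2.5
Passes: No


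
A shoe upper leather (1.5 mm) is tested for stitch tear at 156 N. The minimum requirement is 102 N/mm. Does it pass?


STS = 104.0 N/mm
Passes: Yes

STS = 156 / 1.5 = 104.0 N/mm
Minimum required: 102 N/mm
Passes: Yes


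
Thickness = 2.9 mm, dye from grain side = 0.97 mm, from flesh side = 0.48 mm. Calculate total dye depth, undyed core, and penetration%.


Total dyed = 0.97 + 0.48 = 1.45 mm
Undyed core = 2.9 - 1.45 = 1.45 mm
Penetration = 1.45 / 2.9 x 100 = 50.0%


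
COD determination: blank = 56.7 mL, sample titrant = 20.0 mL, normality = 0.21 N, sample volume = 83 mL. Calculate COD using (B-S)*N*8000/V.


COD = (56.7 - 20.0) x 0.21 x 8000 / 83
COD = 36.7 x 0.21 x 8000 / 83
COD = 742.8 mg/L


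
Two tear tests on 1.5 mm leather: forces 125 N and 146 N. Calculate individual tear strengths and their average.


Tear 1 = 125 / 1.5 = 83.3 N/mm
Tear 2 = 146 / 1.5 = 97.3 N/mm
Average = (83.3 + 97.3) / 2 = 90.3 N/mm


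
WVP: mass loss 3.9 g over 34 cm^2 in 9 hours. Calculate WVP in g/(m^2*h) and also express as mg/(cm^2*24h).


WVP = 3.9 / (34 x 9) x 10000 = 127.45 g/(m^2*h)
Mass loss in mg = 3.9 x 1000 = 3900 mg
Per cm^2 per 24h in mg: 3900 x 24 / (34 x 9) = 93600 / 306 = 305.88 mg/(cm^2*24h)


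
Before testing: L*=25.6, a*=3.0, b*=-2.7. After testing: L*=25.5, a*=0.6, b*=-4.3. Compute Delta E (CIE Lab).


Delta E = 2.89

dL = 25.5 - 25.6 = -0.1
da = 0.6 - 3.0 = -2.4
db = -4.3 - (-2.7) = -1.6
dE = sqrt((-0.1)^2 + (-2.4)^2 + (-1.6)^2) = 2.89


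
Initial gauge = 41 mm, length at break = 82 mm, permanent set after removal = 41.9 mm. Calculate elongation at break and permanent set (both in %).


Elongation at break = (82 - 41) / 41 x 100 = 100.0%
Permanent set = (41.9 - 41) / 41 x 100 = 2.2%


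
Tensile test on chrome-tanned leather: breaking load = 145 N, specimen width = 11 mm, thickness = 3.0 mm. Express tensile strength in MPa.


Cross-section = 11 x 3.0 = 33.0 mm^2
TS = 145 / 33.0 = 4.39 MPa
(1 N/mm^2 = 1 MPa)


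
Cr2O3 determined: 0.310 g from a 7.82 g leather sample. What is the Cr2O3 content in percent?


Cr2O3% = 0.310 / 7.82 x 100
Cr2O3% = 3.96%


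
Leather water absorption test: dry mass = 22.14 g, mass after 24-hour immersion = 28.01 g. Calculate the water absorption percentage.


26.5%


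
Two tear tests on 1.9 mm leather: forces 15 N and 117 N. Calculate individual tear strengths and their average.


Tear 1 = 15 / 1.9 = 7.9 N/mm
Tear 2 = 117 / 1.9 = 61.6 N/mm
Average = (7.9 + 61.6) / 2 = 34.8 N/mm


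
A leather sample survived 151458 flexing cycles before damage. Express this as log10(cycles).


log10(151458) = 5.18


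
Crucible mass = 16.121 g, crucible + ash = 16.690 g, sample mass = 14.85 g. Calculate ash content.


Ash mass = 16.690 - 16.121 = 0.569 g
Ash% = 0.569 / 14.85 x 100 = 3.83%


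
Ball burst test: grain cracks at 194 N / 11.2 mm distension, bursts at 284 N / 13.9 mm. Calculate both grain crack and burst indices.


Crack index = 17.3 N/mm
Burst index = 20.4 N/mm


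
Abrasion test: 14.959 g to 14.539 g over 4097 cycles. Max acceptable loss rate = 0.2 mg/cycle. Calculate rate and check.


Loss = 14.959 - 14.539 = 0.420 g
Rate = 0.420 g / 4097 cycles x 1000 = 0.103 mg/cycle
Max = 0.2 mg/cycle
Passes: Yes


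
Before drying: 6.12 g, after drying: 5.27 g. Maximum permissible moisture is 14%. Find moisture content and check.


Moisture content = 13.9%
Acceptable: Yes

MC = (6.12 - 5.27) / 6.12 x 100 = 13.9%
Maximum: 14%
Acceptable: Yes


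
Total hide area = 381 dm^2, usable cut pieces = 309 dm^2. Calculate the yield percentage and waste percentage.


Yield = 81.1%
Waste = 18.9%

Yield = 309 / 381 x 100 = 81.1%
Waste = 381 - 309 = 72 dm^2
Waste% = 100 - 81.1 = 18.9%


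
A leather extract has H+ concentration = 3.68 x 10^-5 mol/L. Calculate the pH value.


pH = -log10[H+]
pH = -log10(3.68 x 10^-5) = 4.43


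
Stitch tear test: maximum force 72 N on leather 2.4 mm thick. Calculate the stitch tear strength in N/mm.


Stitch tear strength = force / thickness
STS = 72 / 2.4 = 30.0 N/mm


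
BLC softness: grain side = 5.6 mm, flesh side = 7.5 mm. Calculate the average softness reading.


Average = (5.6 + 7.5) / 2
Average = 6.55 mm


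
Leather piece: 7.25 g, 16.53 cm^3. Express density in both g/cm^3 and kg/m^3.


0.439 g/cm^3
439 kg/m^3


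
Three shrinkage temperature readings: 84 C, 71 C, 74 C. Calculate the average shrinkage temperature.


76.3 C

Average = (84 + 71 + 74) / 3
Average = 229 / 3 = 76.3 C


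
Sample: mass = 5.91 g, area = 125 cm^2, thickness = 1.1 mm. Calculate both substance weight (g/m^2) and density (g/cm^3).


SW = 5.91 / 125 x 10000 = 472.8 g/m^2
Volume = 125 x 1.1 / 10 = 13.75 cm^3
Density = 5.91 / 13.75 = 0.430 g/cm^3


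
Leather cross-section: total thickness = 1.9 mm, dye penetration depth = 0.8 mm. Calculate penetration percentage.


Penetration% = 0.8 / 1.9 x 100
Penetration = 42.1%


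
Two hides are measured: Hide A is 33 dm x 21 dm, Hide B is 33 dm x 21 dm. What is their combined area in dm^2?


Hide A area = 33 x 21 = 693 dm^2
Hide B area = 33 x 21 = 693 dm^2
Total = 693 + 693 = 1386 dm^2


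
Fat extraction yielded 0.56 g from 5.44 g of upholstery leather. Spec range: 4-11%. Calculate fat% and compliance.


Fat content = 10.3%
Compliant: Yes

Fat% = 0.56 / 5.44 x 100 = 10.3%
Spec range: 4-11%
Compliant: Yes


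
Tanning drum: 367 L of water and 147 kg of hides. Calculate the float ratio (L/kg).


Float ratio = water / hide weight
Ratio = 367 / 147 = 2.5


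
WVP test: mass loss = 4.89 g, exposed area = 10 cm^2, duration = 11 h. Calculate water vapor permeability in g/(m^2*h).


WVP = mass_loss / (area x time) x 10000
WVP = 4.89 / (10 x 11) x 10000
WVP = 4.89 / 110 x 10000 = 444.55 g/(m^2*h)


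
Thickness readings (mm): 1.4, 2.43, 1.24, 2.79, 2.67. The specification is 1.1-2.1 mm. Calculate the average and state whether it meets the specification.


Sum = 10.53
Average = 10.53 / 5 = 2.11 mm
Specification range: 1.1 to 2.1 mm
Within spec: No


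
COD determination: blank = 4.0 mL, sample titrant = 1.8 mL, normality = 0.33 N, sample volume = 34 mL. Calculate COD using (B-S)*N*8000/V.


COD = (4.0 - 1.8) x 0.33 x 8000 / 34
COD = 2.2 x 0.33 x 8000 / 34
COD = 170.8 mg/L


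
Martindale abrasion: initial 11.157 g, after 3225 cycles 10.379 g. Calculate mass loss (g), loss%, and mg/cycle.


Mass loss = 0.778 g
Loss = 6.97%
Rate = 0.241 mg/cycle

Loss = 11.157 - 10.379 = 0.778 g
Loss% = 0.778 / 11.157 x 100 = 6.97%
Rate = 0.778 / 3225 x 1000 = 0.241 mg/cycle


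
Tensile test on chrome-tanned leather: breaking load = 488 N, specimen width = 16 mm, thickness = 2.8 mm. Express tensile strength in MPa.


10.89 MPa

Cross-section = 16 x 2.8 = 44.8 mm^2
TS = 488 / 44.8 = 10.89 MPa
(1 N/mm^2 = 1 MPa)


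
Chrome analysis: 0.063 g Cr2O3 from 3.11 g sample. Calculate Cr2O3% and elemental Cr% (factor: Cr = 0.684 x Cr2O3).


Cr2O3% = 0.063 / 3.11 x 100 = 2.03%
Cr% = 2.03 x 0.684 = 1.39%


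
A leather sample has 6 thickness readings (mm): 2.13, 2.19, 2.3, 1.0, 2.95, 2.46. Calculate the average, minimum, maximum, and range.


Sum = 13.03
Average = 13.03 / 6 = 2.17 mm
Minimum = 1.0 mm
Maximum = 2.95 mm
Range = 2.95 - 1.0 = 1.95 mm


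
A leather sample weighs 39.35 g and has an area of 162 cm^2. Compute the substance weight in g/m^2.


2429.0 g/m^2

Substance weight = mass / area x 10000
SW = 39.35 / 162 x 10000
SW = 2429.0 g/m^2


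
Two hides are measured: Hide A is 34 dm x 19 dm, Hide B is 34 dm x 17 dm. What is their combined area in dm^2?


1224 dm^2

Hide A area = 34 x 19 = 646 dm^2
Hide B area = 34 x 17 = 578 dm^2
Total = 646 + 578 = 1224 dm^2


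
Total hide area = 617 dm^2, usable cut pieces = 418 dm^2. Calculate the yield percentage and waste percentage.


Yield = 418 / 617 x 100 = 67.7%
Waste = 617 - 418 = 199 dm^2
Waste% = 100 - 67.7 = 32.3%


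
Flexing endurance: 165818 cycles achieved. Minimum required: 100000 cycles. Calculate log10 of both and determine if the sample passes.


log10(165818) = 5.22
log10(100000) = 5.00
Passes: Yes


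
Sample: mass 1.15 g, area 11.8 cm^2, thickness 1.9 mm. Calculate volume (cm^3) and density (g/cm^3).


Volume = 2.242 cm^3
Density = 0.513 g/cm^3

Thickness in cm = 1.9 / 10 = 0.19 cm
Volume = 11.8 x 0.19 = 2.242 cm^3
Density = 1.15 / 2.242 = 0.513 g/cm^3


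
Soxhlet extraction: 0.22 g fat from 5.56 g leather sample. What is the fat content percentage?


Fat content = 0.22 / 5.56 x 100
Fat = 4.0%


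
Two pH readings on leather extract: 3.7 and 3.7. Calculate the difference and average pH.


Difference = |3.7 - 3.7| = 0.0
Average = (3.7 + 3.7) / 2 = 3.70


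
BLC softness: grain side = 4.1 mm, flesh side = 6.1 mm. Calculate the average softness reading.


Average = (4.1 + 6.1) / 2
Average = 5.10 mm


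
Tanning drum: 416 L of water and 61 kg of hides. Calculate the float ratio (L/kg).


6.8

Float ratio = water / hide weight
Ratio = 416 / 61 = 6.8


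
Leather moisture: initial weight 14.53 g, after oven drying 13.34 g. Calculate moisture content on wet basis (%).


Moisture = 14.53 - 13.34 = 1.19 g
MC = 1.19 / 14.53 x 100 = 8.2%


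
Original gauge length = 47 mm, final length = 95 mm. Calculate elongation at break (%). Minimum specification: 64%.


Elongation = 102.1%
Meets spec: Yes


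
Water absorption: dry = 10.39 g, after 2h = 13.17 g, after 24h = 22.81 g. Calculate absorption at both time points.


WA (2h) = (13.17 - 10.39) / 10.39 x 100 = 26.8%
WA (24h) = (22.81 - 10.39) / 10.39 x 100 = 119.5%


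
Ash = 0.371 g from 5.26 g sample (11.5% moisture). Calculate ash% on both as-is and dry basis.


As-is ash = 7.05%
Dry-basis ash = 7.97%


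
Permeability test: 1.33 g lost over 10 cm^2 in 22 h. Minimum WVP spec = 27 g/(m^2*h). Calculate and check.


WVP = 1.33 / (10 x 22) x 10000 = 60.45 g/(m^2*h)
Minimum: 27 g/(m^2*h)
Meets spec: Yes


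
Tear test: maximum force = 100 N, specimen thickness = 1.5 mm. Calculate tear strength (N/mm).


66.7 N/mm

Tear strength = force / thickness
Tear = 100 / 1.5 = 66.7 N/mm


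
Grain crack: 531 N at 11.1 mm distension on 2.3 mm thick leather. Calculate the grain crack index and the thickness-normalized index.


Crack index = 47.8 N/mm
Normalized index = 20.8 N/mm per mm


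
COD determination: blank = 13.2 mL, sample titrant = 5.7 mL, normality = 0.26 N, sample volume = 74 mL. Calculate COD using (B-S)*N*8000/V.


210.8 mg/L


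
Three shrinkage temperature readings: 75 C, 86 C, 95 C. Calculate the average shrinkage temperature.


Average = (75 + 86 + 95) / 3
Average = 256 / 3 = 85.3 C


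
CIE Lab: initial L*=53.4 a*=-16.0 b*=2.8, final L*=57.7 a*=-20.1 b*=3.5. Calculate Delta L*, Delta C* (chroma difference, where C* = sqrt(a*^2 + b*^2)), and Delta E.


Delta L* = 57.7 - 53.4 = 4.3
C1* = sqrt((-16.0)^2 + (2.8)^2) = 16.243
C2* = sqrt((-20.1)^2 + (3.5)^2) = 20.402
Delta C* = 20.402 - 16.243 = 4.16
Delta E = sqrt((4.3)^2 + (-4.1)^2 + (0.7)^2) = 5.98


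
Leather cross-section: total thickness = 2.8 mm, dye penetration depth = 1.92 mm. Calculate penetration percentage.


Penetration% = 1.92 / 2.8 x 100
Penetration = 68.6%
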